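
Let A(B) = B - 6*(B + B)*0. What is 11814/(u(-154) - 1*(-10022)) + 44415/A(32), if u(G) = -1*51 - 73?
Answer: 219998859/158368 ≈ 1389.2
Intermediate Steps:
u(G) = -124 (u(G) = -51 - 73 = -124)
A(B) = B (A(B) = B - 6*2*B*0 = B - 6*0 = B + 0 = B)
11814/(u(-154) - 1*(-10022)) + 44415/A(32) = 11814/(-124 - 1*(-10022)) + 44415/32 = 11814/(-124 + 10022) + 44415*(1/32) = 11814/9898 + 44415/32 = 11814*(1/9898) + 44415/32 = 5907/4949 + 44415/32 = 219998859/158368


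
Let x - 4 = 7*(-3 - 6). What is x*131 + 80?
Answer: -7649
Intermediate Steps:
x = -59 (x = 4 + 7*(-3 - 6) = 4 + 7*(-9) = 4 - 63 = -59)
x*131 + 80 = -59*131 + 80 = -7729 + 80 = -7649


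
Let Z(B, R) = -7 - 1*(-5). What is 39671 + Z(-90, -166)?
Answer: 39669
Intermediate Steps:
Z(B, R) = -2 (Z(B, R) = -7 + 5 = -2)
39671 + Z(-90, -166) = 39671 - 2 = 39669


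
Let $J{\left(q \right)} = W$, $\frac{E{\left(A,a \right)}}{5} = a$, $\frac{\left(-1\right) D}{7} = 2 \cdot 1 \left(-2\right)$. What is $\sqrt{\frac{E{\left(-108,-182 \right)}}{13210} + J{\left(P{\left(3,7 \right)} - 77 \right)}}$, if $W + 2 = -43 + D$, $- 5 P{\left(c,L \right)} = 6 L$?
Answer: $\frac{2 i \sqrt{7446477}}{1321} \approx 4.1315 i$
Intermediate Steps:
$D = 28$ ($D = - 7 \cdot 2 \cdot 1 \left(-2\right) = - 7 \cdot 2 \left(-2\right) = \left(-7\right) \left(-4\right) = 28$)
$E{\left(A,a \right)} = 5 a$
$P{\left(c,L \right)} = - \frac{6 L}{5}$
$W = -17$ ($W = -2 + \left(-43 + 28\right) = -2 - 15 = -17$)
$J{\left(q \right)} = -17$
$\sqrt{\frac{E{\left(-108,-182 \right)}}{13210} + J{\left(P{\left(3,7 \right)} - 77 \right)}} = \sqrt{\frac{5 \left(-182\right)}{13210} - 17} = \sqrt{\left(-910\right) \frac{1}{13210} - 17} = \sqrt{- \frac{91}{1321} - 17} = \sqrt{- \frac{22548}{1321}} = \frac{2 i \sqrt{7446477}}{1321}$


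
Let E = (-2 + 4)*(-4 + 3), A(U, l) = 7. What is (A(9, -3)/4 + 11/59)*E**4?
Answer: 1828/59 ≈ 30.983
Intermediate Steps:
E = -2 (E = 2*(-1) = -2)
(A(9, -3)/4 + 11/59)*E**4 = (7/4 + 11/59)*(-2)**4 = (7*(1/4) + 11*(1/59))*16 = (7/4 + 11/59)*16 = (457/236)*16 = 1828/59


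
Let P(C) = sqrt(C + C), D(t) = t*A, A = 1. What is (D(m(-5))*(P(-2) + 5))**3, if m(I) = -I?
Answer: 8125 + 17750*I ≈ 8125.0 + 17750.0*I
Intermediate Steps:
D(t) = t (D(t) = t*1 = t)
P(C) = sqrt(2)*sqrt(C) (P(C) = sqrt(2*C) = sqrt(2)*sqrt(C))
(D(m(-5))*(P(-2) + 5))**3 = ((-1*(-5))*(sqrt(2)*sqrt(-2) + 5))**3 = (5*(sqrt(2)*(I*sqrt(2)) + 5))**3 = (5*(2*I + 5))**3 = (5*(5 + 2*I))**3 = (25 + 10*I)**3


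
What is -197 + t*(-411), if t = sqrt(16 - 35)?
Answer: -197 - 411*I*sqrt(19) ≈ -197.0 - 1791.5*I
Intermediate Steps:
t = I*sqrt(19) (t = sqrt(-19) = I*sqrt(19) ≈ 4.3589*I)
-197 + t*(-411) = -197 + (I*sqrt(19))*(-411) = -197 - 411*I*sqrt(19)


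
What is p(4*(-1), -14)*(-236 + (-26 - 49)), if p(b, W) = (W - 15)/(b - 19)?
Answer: -9019/23 ≈ -392.13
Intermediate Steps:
p(b, W) = (-15 + W)/(-19 + b)
p(4*(-1), -14)*(-236 + (-26 - 49)) = ((-15 - 14)/(-19 + 4*(-1)))*(-236 + (-26 - 49)) = (-29/(-19 - 4))*(-236 - 75) = (-29/(-23))*(-311) = -1/23*(-29)*(-311) = (29/23)*(-311) = -9019/23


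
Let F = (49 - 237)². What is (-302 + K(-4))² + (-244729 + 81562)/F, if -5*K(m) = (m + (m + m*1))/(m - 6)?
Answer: 2017797819409/22090000 ≈ 91344.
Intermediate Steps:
F = 35344 (F = (-188)² = 35344)
K(m) = -3*m/(5*(-6 + m)) (K(m) = -(m + (m + m*1))/(5*(m - 6)) = -(m + (m + m))/(5*(-6 + m)) = -(m + 2*m)/(5*(-6 + m)) = -3*m/(5*(-6 + m)))
(-302 + K(-4))² + (-244729 + 81562)/F = (-302 - 3*(-4)/(-30 + 5*(-4)))² + (-244729 + 81562)/35344 = (-302 - 3*(-4)/(-30 - 20))² - 163167*1/35344 = (-302 - 3*(-4)/(-50))² - 163167/35344 = (-302 - 3*(-4)*(-1/50))² - 163167/35344 = (-302 - 6/25)² - 163167/35344 = (-7556/25)² - 163167/35344 = 57093136/625 - 163167/35344 = 2017797819409/22090000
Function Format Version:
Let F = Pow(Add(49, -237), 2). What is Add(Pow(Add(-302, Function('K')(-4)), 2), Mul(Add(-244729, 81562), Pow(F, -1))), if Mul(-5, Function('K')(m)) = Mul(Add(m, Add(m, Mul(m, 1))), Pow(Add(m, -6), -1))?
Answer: Rational(2017797819409, 22090000) ≈ 91344.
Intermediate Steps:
F = 35344 (F = Pow(-188, 2) = 35344)
Function('K')(m) = Mul(Rational(-3, 5), m, Pow(Add(-6, m), -1)) (Function('K')(m) = Mul(Rational(-1, 5), Mul(Add(m, Add(m, Mul(m, 1))), Pow(Add(m, -6), -1))) = Mul(Rational(-1, 5), Mul(Add(m, Add(m, m)), Pow(Add(-6, m), -1))) = Mul(Rational(-1, 5), Mul(Add(m, Mul(2, m)), Pow(Add(-6, m), -1))) = Mul(Rational(-1, 5), Mul(Mul(3, m), Pow(Add(-6, m), -1))) = Mul(Rational(-1, 5), Mul(3, m, Pow(Add(-6, m), -1))) = Mul(Rational(-3, 5), m, Pow(Add(-6, m), -1)))
Add(Pow(Add(-302, Function('K')(-4)), 2), Mul(Add(-244729, 81562), Pow(F, -1))) = Add(Pow(Add(-302, Mul(-3, -4, Pow(Add(-30, Mul(5, -4)), -1))), 2), Mul(Add(-244729, 81562), Pow(35344, -1))) = Add(Pow(Add(-302, Mul(-3, -4, Pow(Add(-30, -20), -1))), 2), Mul(-163167, Rational(1, 35344))) = Add(Pow(Add(-302, Mul(-3, -4, Pow(-50, -1))), 2), Rational(-163167, 35344)) = Add(Pow(Add(-302, Mul(-3, -4, Rational(-1, 50))), 2), Rational(-163167, 35344)) = Add(Pow(Add(-302, Rational(-6, 25)), 2), Rational(-163167, 35344)) = Add(Pow(Rational(-7556, 25), 2), Rational(-163167, 35344)) = Add(Rational(57093136, 625), Rational(-163167, 35344)) = Rational(2017797819409, 22090000)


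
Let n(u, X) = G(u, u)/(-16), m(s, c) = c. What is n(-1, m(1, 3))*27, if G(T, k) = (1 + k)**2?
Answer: 0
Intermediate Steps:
n(u, X) = -(1 + u)**2/16 (n(u, X) = (1 + u)**2/(-16) = (1 + u)**2*(-1/16) = -(1 + u)**2/16)
n(-1, m(1, 3))*27 = -(1 - 1)**2/16*27 = -1/16*0**2*27 = -1/16*0*27 = 0*27 = 0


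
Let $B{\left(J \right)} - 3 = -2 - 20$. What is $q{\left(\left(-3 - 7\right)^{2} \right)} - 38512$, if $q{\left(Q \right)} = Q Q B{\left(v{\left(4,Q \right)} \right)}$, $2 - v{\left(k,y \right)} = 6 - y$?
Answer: $-228512$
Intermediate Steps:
$v{\left(k,y \right)} = -4 + y$ ($v{\left(k,y \right)} = 2 - \left(6 - y\right) = 2 + \left(-6 + y\right) = -4 + y$)
$B{\left(J \right)} = -19$ ($B{\left(J \right)} = 3 - 22 = -19$)
$q{\left(Q \right)} = - 19 Q^{2}$ ($q{\left(Q \right)} = Q Q \left(-19\right) = Q^{2} \left(-19\right) = - 19 Q^{2}$)
$q{\left(\left(-3 - 7\right)^{2} \right)} - 38512 = - 19 \left(\left(-3 - 7\right)^{2}\right)^{2} - 38512 = - 19 \left(\left(-10\right)^{2}\right)^{2} - 38512 = - 19 \cdot 100^{2} - 38512 = \left(-19\right) 10000 - 38512 = -190000 - 38512 = -228512$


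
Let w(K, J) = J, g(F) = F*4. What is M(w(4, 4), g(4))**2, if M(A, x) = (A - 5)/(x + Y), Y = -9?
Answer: 1/49 ≈ 0.020408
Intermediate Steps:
g(F) = 4*F
M(A, x) = (-5 + A)/(-9 + x) (M(A, x) = (A - 5)/(x - 9) = (-5 + A)/(-9 + x))
M(w(4, 4), g(4))**2 = ((-5 + 4)/(-9 + 4*4))**2 = (-1/(-9 + 16))**2 = (-1/7)**2 = 1/49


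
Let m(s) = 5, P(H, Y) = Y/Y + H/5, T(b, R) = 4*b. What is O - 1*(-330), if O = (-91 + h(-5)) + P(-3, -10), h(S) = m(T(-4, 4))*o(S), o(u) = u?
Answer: 1072/5 ≈ 214.40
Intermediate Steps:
P(H, Y) = 1 + H/5 (P(H, Y) = 1 + H*(⅕) = 1 + H/5)
h(S) = 5*S
O = -578/5 (O = (-91 + 5*(-5)) + (1 + (⅕)*(-3)) = (-91 - 25) + (1 - ⅗) = -116 + ⅖ = -578/5 ≈ -115.60)
O - 1*(-330) = -578/5 - 1*(-330) = -578/5 + 330 = 1072/5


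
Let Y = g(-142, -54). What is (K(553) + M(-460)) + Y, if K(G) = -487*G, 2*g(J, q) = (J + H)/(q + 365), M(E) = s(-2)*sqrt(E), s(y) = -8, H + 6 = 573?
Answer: -167511017/622 - 16*I*sqrt(115) ≈ -2.6931e+5 - 171.58*I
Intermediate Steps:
H = 567 (H = -6 + 573 = 567)
M(E) = -8*sqrt(E)
g(J, q) = (567 + J)/(2*(365 + q)) (g(J, q) = ((J + 567)/(q + 365))/2 = ((567 + J)/(365 + q))/2 = (567 + J)/(2*(365 + q)))
Y = 425/622 (Y = (567 - 142)/(2*(365 - 54)) = (1/2)*425/311 = (1/2)*(1/311)*425 = 425/622 ≈ 0.68328)
(K(553) + M(-460)) + Y = (-487*553 - 16*I*sqrt(115)) + 425/622 = (-269311 - 16*I*sqrt(115)) + 425/622 = -167511017/622 - 16*I*sqrt(115)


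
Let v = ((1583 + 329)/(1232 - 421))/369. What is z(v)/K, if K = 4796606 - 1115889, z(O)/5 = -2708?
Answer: -13540/3680717 ≈ -0.0036786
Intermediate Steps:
v = 1912/299259 (v = (1912/811)*(1/369) = 1912/299259 ≈ 0.0063891)
z(O) = -13540 (z(O) = 5*(-2708) = -13540)
K = 3680717
z(v)/K = -13540/3680717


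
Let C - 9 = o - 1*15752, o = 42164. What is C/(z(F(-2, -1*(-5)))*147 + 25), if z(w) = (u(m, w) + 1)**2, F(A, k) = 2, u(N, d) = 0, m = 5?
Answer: 26421/172 ≈ 153.61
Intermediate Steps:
C = 26421 (C = 9 + (42164 - 1*15752) = 9 + (42164 - 15752) = 9 + 26412 = 26421)
z(w) = 1 (z(w) = (0 + 1)**2 = 1**2 = 1)
C/(z(F(-2, -1*(-5)))*147 + 25) = 26421/(1*147 + 25) = 26421/(147 + 25) = 26421/172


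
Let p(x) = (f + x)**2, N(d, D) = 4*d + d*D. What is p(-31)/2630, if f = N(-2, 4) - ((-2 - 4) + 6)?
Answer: 2209/2630 ≈ 0.83992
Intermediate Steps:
N(d, D) = 4*d + D*d
f = -16 (f = -2*(4 + 4) - ((-2 - 4) + 6) = -2*8 - (-6 + 6) = -16 - 1*0 = -16 + 0 = -16)
p(x) = (-16 + x)**2
p(-31)/2630 = (-16 - 31)**2/2630 = (-47)**2*(1/2630) = 2209*(1/2630) = 2209/2630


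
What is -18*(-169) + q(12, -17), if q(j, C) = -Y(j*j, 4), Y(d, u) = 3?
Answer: 3039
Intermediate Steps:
q(j, C) = -3 (q(j, C) = -1*3 = -3)
-18*(-169) + q(12, -17) = -18*(-169) - 3 = 3042 - 3 = 3039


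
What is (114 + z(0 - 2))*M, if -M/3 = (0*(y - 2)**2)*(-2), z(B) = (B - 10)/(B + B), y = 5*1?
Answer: 0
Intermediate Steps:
y = 5
z(B) = (-10 + B)/(2*B) (z(B) = (-10 + B)/((2*B)) = (-10 + B)*(1/(2*B)) = (-10 + B)/(2*B))
M = 0 (M = -3*0*(5 - 2)**2*(-2) = -3*0*3**2*(-2) = -3*0*9*(-2) = -0*(-2) = -3*0 = 0)
(114 + z(0 - 2))*M = (114 + (-10 + (0 - 2))/(2*(0 - 2)))*0 = (114 + (1/2)*(-10 - 2)/(-2))*0 = (114 + (1/2)*(-1/2)*(-12))*0 = (114 + 3)*0 = 117*0 = 0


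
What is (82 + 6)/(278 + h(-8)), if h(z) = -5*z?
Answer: 44/159 ≈ 0.27673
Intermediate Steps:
(82 + 6)/(278 + h(-8)) = (82 + 6)/(278 - 5*(-8)) = 88/(278 + 40) = 88/318 = 88*(1/318) = 44/159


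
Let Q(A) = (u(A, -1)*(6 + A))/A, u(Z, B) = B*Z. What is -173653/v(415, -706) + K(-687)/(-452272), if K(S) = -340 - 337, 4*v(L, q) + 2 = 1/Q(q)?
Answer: 219907491871923/632728528 ≈ 3.4755e+5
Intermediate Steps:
Q(A) = -6 - A (Q(A) = ((-A)*(6 + A))/A = (-A*(6 + A))/A = -6 - A)
v(L, q) = -1/2 + 1/(4*(-6 - q))
K(S) = -677
-173653/v(415, -706) + K(-687)/(-452272) = -173653*4*(-6 - 1*(-706))/(13 + 2*(-706)) - 677/(-452272) = -173653*4*(-6 + 706)/(13 - 1412) - 677*(-1/452272) = -173653/((1/4)*(-1399)/700) + 677/452272 = -173653/((1/4)*(1/700)*(-1399)) + 677/452272 = -173653/(-1399/2800) + 677/452272 = -173653*(-2800/1399) + 677/452272 = 486228400/1399 + 677/452272 = 219907491871923/632728528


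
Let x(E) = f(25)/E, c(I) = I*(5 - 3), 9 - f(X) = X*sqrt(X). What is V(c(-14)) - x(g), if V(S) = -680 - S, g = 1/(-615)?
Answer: -71992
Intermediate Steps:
f(X) = 9 - X**(3/2) (f(X) = 9 - X*sqrt(X) = 9 - X**(3/2))
g = -1/615 ≈ -0.0016260
c(I) = 2*I (c(I) = I*2 = 2*I)
x(E) = -116/E (x(E) = (9 - 25**(3/2))/E = (9 - 1*125)/E = (9 - 125)/E = -116/E)
V(c(-14)) - x(g) = (-680 - 2*(-14)) - (-116)/(-1/615) = (-680 - 1*(-28)) - (-116)*(-615) = (-680 + 28) - 1*71340 = -652 - 71340 = -71992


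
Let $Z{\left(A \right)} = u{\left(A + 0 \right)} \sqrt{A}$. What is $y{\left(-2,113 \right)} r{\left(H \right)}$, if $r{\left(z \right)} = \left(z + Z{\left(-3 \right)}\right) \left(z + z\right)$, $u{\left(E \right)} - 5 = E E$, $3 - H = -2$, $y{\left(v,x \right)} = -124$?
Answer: $-6200 - 17360 i \sqrt{3} \approx -6200.0 - 30068.0 i$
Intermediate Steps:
$H = 5$ ($H = 3 - -2 = 3 + 2 = 5$)
$u{\left(E \right)} = 5 + E^{2}$ ($u{\left(E \right)} = 5 + E E = 5 + E^{2}$)
$Z{\left(A \right)} = \sqrt{A} \left(5 + A^{2}\right)$ ($Z{\left(A \right)} = \left(5 + \left(A + 0\right)^{2}\right) \sqrt{A} = \left(5 + A^{2}\right) \sqrt{A} = \sqrt{A} \left(5 + A^{2}\right)$)
$r{\left(z \right)} = 2 z \left(z + 14 i \sqrt{3}\right)$ ($r{\left(z \right)} = \left(z + \sqrt{-3} \left(5 + \left(-3\right)^{2}\right)\right) \left(z + z\right) = \left(z + i \sqrt{3} \left(5 + 9\right)\right) 2 z = \left(z + i \sqrt{3} \cdot 14\right) 2 z = \left(z + 14 i \sqrt{3}\right) 2 z = 2 z \left(z + 14 i \sqrt{3}\right)$)
$y{\left(-2,113 \right)} r{\left(H \right)} = - 124 \cdot 2 \cdot 5 \left(5 + 14 i \sqrt{3}\right) = - 124 \left(50 + 140 i \sqrt{3}\right) = -6200 - 17360 i \sqrt{3}$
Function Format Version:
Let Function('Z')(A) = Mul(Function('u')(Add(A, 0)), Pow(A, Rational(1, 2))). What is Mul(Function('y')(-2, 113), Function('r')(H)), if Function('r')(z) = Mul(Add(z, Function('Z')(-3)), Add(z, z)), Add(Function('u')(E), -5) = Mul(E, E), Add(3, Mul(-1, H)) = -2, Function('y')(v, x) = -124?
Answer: Add(-6200, Mul(-17360, I, Pow(3, Rational(1, 2)))) ≈ Add(-6200.0, Mul(-30068., I))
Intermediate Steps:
H = 5 (H = Add(3, Mul(-1, -2)) = Add(3, 2) = 5)
Function('u')(E) = Add(5, Pow(E, 2)) (Function('u')(E) = Add(5, Mul(E, E)) = Add(5, Pow(E, 2)))
Function('Z')(A) = Mul(Pow(A, Rational(1, 2)), Add(5, Pow(A, 2))) (Function('Z')(A) = Mul(Add(5, Pow(Add(A, 0), 2)), Pow(A, Rational(1, 2))) = Mul(Add(5, Pow(A, 2)), Pow(A, Rational(1, 2))) = Mul(Pow(A, Rational(1, 2)), Add(5, Pow(A, 2))))
Function('r')(z) = Mul(2, z, Add(z, Mul(14, I, Pow(3, Rational(1, 2))))) (Function('r')(z) = Mul(Add(z, Mul(Pow(-3, Rational(1, 2)), Add(5, Pow(-3, 2)))), Add(z, z)) = Mul(Add(z, Mul(Mul(I, Pow(3, Rational(1, 2))), Add(5, 9))), Mul(2, z)) = Mul(Add(z, Mul(Mul(I, Pow(3, Rational(1, 2))), 14)), Mul(2, z)) = Mul(Add(z, Mul(14, I, Pow(3, Rational(1, 2)))), Mul(2, z)) = Mul(2, z, Add(z, Mul(14, I, Pow(3, Rational(1, 2))))))
Mul(Function('y')(-2, 113), Function('r')(H)) = Mul(-124, Mul(2, 5, Add(5, Mul(14, I, Pow(3, Rational(1, 2)))))) = Mul(-124, Add(50, Mul(140, I, Pow(3, Rational(1, 2))))) = Add(-6200, Mul(-17360, I, Pow(3, Rational(1, 2))))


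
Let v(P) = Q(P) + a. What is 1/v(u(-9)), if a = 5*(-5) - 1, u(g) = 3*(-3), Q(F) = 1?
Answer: -1/25 ≈ -0.040000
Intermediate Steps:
u(g) = -9
a = -26 (a = -25 - 1 = -26)
v(P) = -25 (v(P) = 1 - 26 = -25)
1/v(u(-9)) = 1/(-25) = -1/25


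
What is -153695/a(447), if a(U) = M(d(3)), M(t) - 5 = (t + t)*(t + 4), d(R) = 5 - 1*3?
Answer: -153695/29 ≈ -5299.8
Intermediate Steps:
d(R) = 2 (d(R) = 5 - 3 = 2)
M(t) = 5 + 2*t*(4 + t) (M(t) = 5 + (t + t)*(t + 4) = 5 + (2*t)*(4 + t) = 5 + 2*t*(4 + t))
a(U) = 29 (a(U) = 5 + 2*2**2 + 8*2 = 5 + 2*4 + 16 = 5 + 8 + 16 = 29)
-153695/a(447) = -153695/29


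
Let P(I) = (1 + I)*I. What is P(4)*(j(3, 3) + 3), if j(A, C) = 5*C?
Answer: 360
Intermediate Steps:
P(I) = I*(1 + I)
P(4)*(j(3, 3) + 3) = (4*(1 + 4))*(5*3 + 3) = (4*5)*(15 + 3) = 20*18 = 360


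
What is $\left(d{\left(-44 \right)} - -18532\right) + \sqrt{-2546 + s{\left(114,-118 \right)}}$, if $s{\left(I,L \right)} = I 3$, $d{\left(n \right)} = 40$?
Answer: $18572 + 2 i \sqrt{551} \approx 18572.0 + 46.947 i$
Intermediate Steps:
$s{\left(I,L \right)} = 3 I$
$\left(d{\left(-44 \right)} - -18532\right) + \sqrt{-2546 + s{\left(114,-118 \right)}} = \left(40 - -18532\right) + \sqrt{-2546 + 3 \cdot 114} = \left(40 + 18532\right) + \sqrt{-2546 + 342} = 18572 + \sqrt{-2204} = 18572 + 2 i \sqrt{551}$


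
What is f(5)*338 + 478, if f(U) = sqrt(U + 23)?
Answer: 478 + 676*sqrt(7) ≈ 2266.5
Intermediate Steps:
f(U) = sqrt(23 + U)
f(5)*338 + 478 = sqrt(23 + 5)*338 + 478 = sqrt(28)*338 + 478 = (2*sqrt(7))*338 + 478 = 676*sqrt(7) + 478 = 478 + 676*sqrt(7)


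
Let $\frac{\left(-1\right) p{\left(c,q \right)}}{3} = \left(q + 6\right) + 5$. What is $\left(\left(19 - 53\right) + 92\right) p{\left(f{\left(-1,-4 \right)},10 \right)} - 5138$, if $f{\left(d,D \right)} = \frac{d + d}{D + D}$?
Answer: $-8792$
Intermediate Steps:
$f{\left(d,D \right)} = \frac{d}{D}$ ($f{\left(d,D \right)} = \frac{2 d}{2 D} = 2 d \frac{1}{2 D} = \frac{d}{D}$)
$p{\left(c,q \right)} = -33 - 3 q$ ($p{\left(c,q \right)} = - 3 \left(\left(q + 6\right) + 5\right) = - 3 \left(\left(6 + q\right) + 5\right) = - 3 \left(11 + q\right) = -33 - 3 q$)
$\left(\left(19 - 53\right) + 92\right) p{\left(f{\left(-1,-4 \right)},10 \right)} - 5138 = \left(\left(19 - 53\right) + 92\right) \left(-33 - 30\right) - 5138 = \left(-34 + 92\right) \left(-33 - 30\right) - 5138 = 58 \left(-63\right) - 5138 = -3654 - 5138 = -8792$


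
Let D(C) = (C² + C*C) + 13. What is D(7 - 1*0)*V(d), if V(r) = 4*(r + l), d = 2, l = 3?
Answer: 2220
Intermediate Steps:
D(C) = 13 + 2*C² (D(C) = (C² + C²) + 13 = 2*C² + 13 = 13 + 2*C²)
V(r) = 12 + 4*r (V(r) = 4*(r + 3) = 4*(3 + r) = 12 + 4*r)
D(7 - 1*0)*V(d) = (13 + 2*(7 - 1*0)²)*(12 + 4*2) = (13 + 2*(7 + 0)²)*(12 + 8) = (13 + 2*7²)*20 = (13 + 2*49)*20 = (13 + 98)*20 = 111*20 = 2220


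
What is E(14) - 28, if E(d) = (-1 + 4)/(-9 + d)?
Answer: -137/5 ≈ -27.400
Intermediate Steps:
E(d) = 3/(-9 + d)
E(14) - 28 = 3/(-9 + 14) - 28 = 3/5 - 28 = 3*(⅕) - 28 = ⅗ - 28 = -137/5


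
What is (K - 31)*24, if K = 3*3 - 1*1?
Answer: -552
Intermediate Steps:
K = 8 (K = 9 - 1 = 8)
(K - 31)*24 = (8 - 31)*24 = -23*24 = -552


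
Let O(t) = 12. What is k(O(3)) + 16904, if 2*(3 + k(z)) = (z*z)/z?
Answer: 16907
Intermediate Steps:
k(z) = -3 + z/2 (k(z) = -3 + ((z*z)/z)/2 = -3 + (z²/z)/2 = -3 + z/2)
k(O(3)) + 16904 = (-3 + (½)*12) + 16904 = (-3 + 6) + 16904 = 3 + 16904 = 16907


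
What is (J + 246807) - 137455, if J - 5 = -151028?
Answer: -41671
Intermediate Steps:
J = -151023 (J = 5 - 151028 = -151023)
(J + 246807) - 137455 = (-151023 + 246807) - 137455 = 95784 - 137455 = -41671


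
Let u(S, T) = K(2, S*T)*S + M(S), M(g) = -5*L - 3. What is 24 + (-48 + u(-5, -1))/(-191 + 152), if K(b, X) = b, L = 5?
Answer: 1022/39 ≈ 26.205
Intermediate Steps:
M(g) = -28 (M(g) = -5*5 - 3 = -25 - 3 = -28)
u(S, T) = -28 + 2*S (u(S, T) = 2*S - 28 = -28 + 2*S)
24 + (-48 + u(-5, -1))/(-191 + 152) = 24 + (-48 + (-28 + 2*(-5)))/(-191 + 152) = 24 + (-48 + (-28 - 10))/(-39) = 24 + (-48 - 38)*(-1/39) = 24 - 86*(-1/39) = 24 + 86/39 = 1022/39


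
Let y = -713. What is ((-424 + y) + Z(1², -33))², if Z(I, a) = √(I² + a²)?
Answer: (1137 - √1090)² ≈ 1.2188e+6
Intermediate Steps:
((-424 + y) + Z(1², -33))² = ((-424 - 713) + √((1²)² + (-33)²))² = (-1137 + √(1² + 1089))² = (-1137 + √(1 + 1089))² = (-1137 + √1090)²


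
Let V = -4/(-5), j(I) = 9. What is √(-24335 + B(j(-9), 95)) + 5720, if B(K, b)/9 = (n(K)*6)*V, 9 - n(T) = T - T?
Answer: 5720 + I*√598655/5 ≈ 5720.0 + 154.75*I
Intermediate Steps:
n(T) = 9 (n(T) = 9 - (T - T) = 9 - 1*0 = 9 + 0 = 9)
V = ⅘ (V = -4*(-⅕) = ⅘ ≈ 0.80000)
B(K, b) = 1944/5 (B(K, b) = 9*((9*6)*(⅘)) = 9*(54*(⅘)) = 9*(216/5) = 1944/5)
√(-24335 + B(j(-9), 95)) + 5720 = √(-24335 + 1944/5) + 5720 = √(-119731/5) + 5720 = I*√598655/5 + 5720 = 5720 + I*√598655/5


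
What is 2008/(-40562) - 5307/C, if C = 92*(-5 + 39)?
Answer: -6515987/3731704 ≈ -1.7461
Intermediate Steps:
C = 3128 (C = 92*34 = 3128)
2008/(-40562) - 5307/C = 2008/(-40562) - 5307/3128 = 2008*(-1/40562) - 5307*1/3128 = -1004/20281 - 5307/3128 = -6515987/3731704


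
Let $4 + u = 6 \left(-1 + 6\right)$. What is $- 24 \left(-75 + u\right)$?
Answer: $1176$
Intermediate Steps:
$u = 26$ ($u = -4 + 6 \left(-1 + 6\right) = -4 + 6 \cdot 5 = -4 + 30 = 26$)
$- 24 \left(-75 + u\right) = - 24 \left(-75 + 26\right) = \left(-24\right) \left(-49\right) = 1176$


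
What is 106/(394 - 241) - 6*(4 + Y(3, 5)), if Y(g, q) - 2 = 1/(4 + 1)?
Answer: -27928/765 ≈ -36.507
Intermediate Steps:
Y(g, q) = 11/5 (Y(g, q) = 2 + 1/(4 + 1) = 2 + 1/5 = 2 + ⅕ = 11/5)
106/(394 - 241) - 6*(4 + Y(3, 5)) = 106/(394 - 241) - 6*(4 + 11/5) = 106/153 - 6*31/5 = 106*(1/153) - 186/5 = 106/153 - 186/5 = -27928/765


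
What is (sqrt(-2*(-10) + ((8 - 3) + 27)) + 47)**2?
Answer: 2261 + 188*sqrt(13) ≈ 2938.8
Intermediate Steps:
(sqrt(-2*(-10) + ((8 - 3) + 27)) + 47)**2 = (sqrt(20 + (5 + 27)) + 47)**2 = (sqrt(20 + 32) + 47)**2 = (sqrt(52) + 47)**2 = (2*sqrt(13) + 47)**2 = (47 + 2*sqrt(13))**2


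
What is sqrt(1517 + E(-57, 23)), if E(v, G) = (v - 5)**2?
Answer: sqrt(5361) ≈ 73.219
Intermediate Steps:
E(v, G) = (-5 + v)**2
sqrt(1517 + E(-57, 23)) = sqrt(1517 + (-5 - 57)**2) = sqrt(1517 + (-62)**2) = sqrt(1517 + 3844) = sqrt(5361)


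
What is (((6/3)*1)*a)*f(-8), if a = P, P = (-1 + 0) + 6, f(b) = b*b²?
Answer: -5120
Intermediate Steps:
f(b) = b³
P = 5 (P = -1 + 6 = 5)
a = 5
(((6/3)*1)*a)*f(-8) = (((6/3)*1)*5)*(-8)³ = (((6*(⅓))*1)*5)*(-512) = ((2*1)*5)*(-512) = (2*5)*(-512) = 10*(-512) = -5120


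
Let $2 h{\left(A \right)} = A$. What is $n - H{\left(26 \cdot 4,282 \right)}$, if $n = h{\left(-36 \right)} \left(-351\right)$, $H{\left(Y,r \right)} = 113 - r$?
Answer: $6487$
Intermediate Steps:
$h{\left(A \right)} = \frac{A}{2}$
$n = 6318$ ($n = \frac{1}{2} \left(-36\right) \left(-351\right) = \left(-18\right) \left(-351\right) = 6318$)
$n - H{\left(26 \cdot 4,282 \right)} = 6318 - \left(113 - 282\right) = 6318 - -169 = 6318 + 169 = 6487$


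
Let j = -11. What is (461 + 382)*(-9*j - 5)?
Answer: 79242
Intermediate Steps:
(461 + 382)*(-9*j - 5) = (461 + 382)*(-9*(-11) - 5) = 843*(99 - 5) = 843*94 = 79242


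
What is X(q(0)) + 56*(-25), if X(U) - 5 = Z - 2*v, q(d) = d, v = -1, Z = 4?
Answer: -1389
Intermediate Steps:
X(U) = 11 (X(U) = 5 + (4 - 2*(-1)) = 5 + (4 + 2) = 5 + 6 = 11)
X(q(0)) + 56*(-25) = 11 + 56*(-25) = 11 - 1400 = -1389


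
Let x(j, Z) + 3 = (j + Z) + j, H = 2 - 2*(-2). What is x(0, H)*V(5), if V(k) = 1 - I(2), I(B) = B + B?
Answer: -9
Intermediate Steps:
I(B) = 2*B
H = 6 (H = 2 + 4 = 6)
V(k) = -3 (V(k) = 1 - 2*2 = 1 - 1*4 = 1 - 4 = -3)
x(j, Z) = -3 + Z + 2*j (x(j, Z) = -3 + ((j + Z) + j) = -3 + ((Z + j) + j) = -3 + (Z + 2*j) = -3 + Z + 2*j)
x(0, H)*V(5) = (-3 + 6 + 2*0)*(-3) = (-3 + 6 + 0)*(-3) = 3*(-3) = -9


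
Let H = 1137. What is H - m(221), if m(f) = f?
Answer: 916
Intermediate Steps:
H - m(221) = 1137 - 1*221 = 1137 - 221 = 916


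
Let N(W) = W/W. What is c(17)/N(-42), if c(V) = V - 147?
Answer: -130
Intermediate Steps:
N(W) = 1
c(V) = -147 + V
c(17)/N(-42) = (-147 + 17)/1 = -130*1 = -130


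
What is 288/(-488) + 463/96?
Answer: 24787/5856 ≈ 4.2327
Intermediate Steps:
288/(-488) + 463/96 = 288*(-1/488) + 463*(1/96) = -36/61 + 463/96 = 24787/5856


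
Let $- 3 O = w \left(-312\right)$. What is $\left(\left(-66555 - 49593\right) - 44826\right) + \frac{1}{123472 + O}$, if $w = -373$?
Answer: $- \frac{13631278319}{84680} \approx -1.6097 \cdot 10^{5}$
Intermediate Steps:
$O = -38792$ ($O = - \frac{\left(-373\right) \left(-312\right)}{3} = \left(- \frac{1}{3}\right) 116376 = -38792$)
$\left(\left(-66555 - 49593\right) - 44826\right) + \frac{1}{123472 + O} = \left(\left(-66555 - 49593\right) - 44826\right) + \frac{1}{123472 - 38792} = \left(-116148 - 44826\right) + \frac{1}{84680} = -160974 + \frac{1}{84680} = - \frac{13631278319}{84680}$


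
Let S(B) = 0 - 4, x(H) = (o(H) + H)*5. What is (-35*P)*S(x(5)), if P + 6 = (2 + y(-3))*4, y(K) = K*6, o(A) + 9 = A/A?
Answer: -9800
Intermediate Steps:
o(A) = -8 (o(A) = -9 + A/A = -9 + 1 = -8)
y(K) = 6*K
x(H) = -40 + 5*H (x(H) = (-8 + H)*5 = -40 + 5*H)
S(B) = -4
P = -70 (P = -6 + (2 + 6*(-3))*4 = -6 + (2 - 18)*4 = -6 - 16*4 = -6 - 64 = -70)
(-35*P)*S(x(5)) = -35*(-70)*(-4) = 2450*(-4) = -9800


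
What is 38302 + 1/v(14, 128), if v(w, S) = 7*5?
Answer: 1340571/35 ≈ 38302.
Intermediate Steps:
v(w, S) = 35
38302 + 1/v(14, 128) = 38302 + 1/35 = 1340571/35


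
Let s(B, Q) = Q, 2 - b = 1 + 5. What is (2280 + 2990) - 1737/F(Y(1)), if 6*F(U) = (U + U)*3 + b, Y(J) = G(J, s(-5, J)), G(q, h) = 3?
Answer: 31679/7 ≈ 4525.6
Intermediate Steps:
b = -4 (b = 2 - (1 + 5) = 2 - 1*6 = 2 - 6 = -4)
Y(J) = 3
F(U) = -⅔ + U (F(U) = ((U + U)*3 - 4)/6 = ((2*U)*3 - 4)/6 = (6*U - 4)/6 = (-4 + 6*U)/6 = -⅔ + U)
(2280 + 2990) - 1737/F(Y(1)) = (2280 + 2990) - 1737/(-⅔ + 3) = 5270 - 1737/7/3 = 5270 - 1737*3/7 = 5270 - 5211/7 = 31679/7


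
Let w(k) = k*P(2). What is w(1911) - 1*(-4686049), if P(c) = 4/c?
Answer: 4689871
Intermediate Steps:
w(k) = 2*k (w(k) = k*(4/2) = k*(4*(½)) = k*2 = 2*k)
w(1911) - 1*(-4686049) = 2*1911 - 1*(-4686049) = 3822 + 4686049 = 4689871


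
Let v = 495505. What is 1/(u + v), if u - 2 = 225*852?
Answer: 1/687207 ≈ 1.4552e-6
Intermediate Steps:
u = 191702 (u = 2 + 225*852 = 2 + 191700 = 191702)
1/(u + v) = 1/(191702 + 495505) = 1/687207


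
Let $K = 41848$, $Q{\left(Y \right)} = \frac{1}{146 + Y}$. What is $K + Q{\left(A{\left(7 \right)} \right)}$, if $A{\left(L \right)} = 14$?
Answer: $\frac{6695681}{160} \approx 41848.0$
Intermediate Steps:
$K + Q{\left(A{\left(7 \right)} \right)} = 41848 + \frac{1}{146 + 14} = 41848 + \frac{1}{160} = \frac{6695681}{160}$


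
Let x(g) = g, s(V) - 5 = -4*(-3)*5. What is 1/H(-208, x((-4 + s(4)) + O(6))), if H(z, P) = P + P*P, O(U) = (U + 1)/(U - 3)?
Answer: 9/36670 ≈ 0.00024543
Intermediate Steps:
s(V) = 65 (s(V) = 5 - 4*(-3)*5 = 5 + 12*5 = 5 + 60 = 65)
O(U) = (1 + U)/(-3 + U)
H(z, P) = P + P²
1/H(-208, x((-4 + s(4)) + O(6))) = 1/(((-4 + 65) + (1 + 6)/(-3 + 6))*(1 + ((-4 + 65) + (1 + 6)/(-3 + 6)))) = 1/((61 + 7/3)*(1 + (61 + 7/3))) = 1/(190*(1 + 190/3)/3) = 1/((190/3)*(193/3)) = 1/(36670/9) = 9/36670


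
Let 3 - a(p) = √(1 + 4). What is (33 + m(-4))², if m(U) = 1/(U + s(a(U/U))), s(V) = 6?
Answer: 4489/4 ≈ 1122.3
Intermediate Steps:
a(p) = 3 - √5 (a(p) = 3 - √(1 + 4) = 3 - √5)
m(U) = 1/(6 + U) (m(U) = 1/(U + 6) = 1/(6 + U))
(33 + m(-4))² = (33 + 1/(6 - 4))² = (33 + 1/2)² = (33 + ½)² = (67/2)² = 4489/4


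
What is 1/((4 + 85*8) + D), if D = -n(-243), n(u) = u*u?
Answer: -1/58365 ≈ -1.7134e-5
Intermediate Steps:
n(u) = u**2
D = -59049 (D = -1*(-243)**2 = -1*59049 = -59049)
1/((4 + 85*8) + D) = 1/((4 + 85*8) - 59049) = 1/((4 + 680) - 59049) = 1/(684 - 59049) = 1/(-58365) = -1/58365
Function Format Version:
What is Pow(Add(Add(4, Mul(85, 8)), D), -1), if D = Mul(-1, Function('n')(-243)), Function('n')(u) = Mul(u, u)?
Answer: Rational(-1, 58365) ≈ -1.7134e-5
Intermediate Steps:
Function('n')(u) = Pow(u, 2)
D = -59049 (D = Mul(-1, Pow(-243, 2)) = Mul(-1, 59049) = -59049)
Pow(Add(Add(4, Mul(85, 8)), D), -1) = Pow(Add(Add(4, Mul(85, 8)), -59049), -1) = Pow(Add(Add(4, 680), -59049), -1) = Pow(Add(684, -59049), -1) = Pow(-58365, -1) = Rational(-1, 58365)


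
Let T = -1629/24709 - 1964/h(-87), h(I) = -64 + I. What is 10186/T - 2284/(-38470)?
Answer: 731072984356464/928713829795 ≈ 787.19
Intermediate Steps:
T = 48282497/3731059 (T = -1629/24709 - 1964/(-64 - 87) = -1629*1/24709 - 1964/(-151) = -1629/24709 - 1964*(-1/151) = -1629/24709 + 1964/151 = 48282497/3731059 ≈ 12.941)
10186/T - 2284/(-38470) = 10186/(48282497/3731059) - 2284/(-38470) = 10186*(3731059/48282497) - 2284*(-1/38470) = 38004566974/48282497 + 1142/19235 = 731072984356464/928713829795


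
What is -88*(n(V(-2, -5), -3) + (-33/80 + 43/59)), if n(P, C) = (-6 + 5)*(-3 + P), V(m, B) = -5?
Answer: -431783/590 ≈ -731.84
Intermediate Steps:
n(P, C) = 3 - P (n(P, C) = -(-3 + P) = 3 - P)
-88*(n(V(-2, -5), -3) + (-33/80 + 43/59)) = -88*((3 - 1*(-5)) + (-33/80 + 43/59)) = -88*((3 + 5) + (-33*1/80 + 43*(1/59))) = -88*(8 + (-33/80 + 43/59)) = -88*(8 + 1493/4720) = -88*39253/4720 = -431783/590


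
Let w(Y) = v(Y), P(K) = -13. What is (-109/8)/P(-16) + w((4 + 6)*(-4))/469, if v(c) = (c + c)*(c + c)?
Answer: 716721/48776 ≈ 14.694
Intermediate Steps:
v(c) = 4*c**2 (v(c) = (2*c)*(2*c) = 4*c**2)
w(Y) = 4*Y**2
(-109/8)/P(-16) + w((4 + 6)*(-4))/469 = -109/8/(-13) + (4*((4 + 6)*(-4))**2)/469 = -109*1/8*(-1/13) + (4*(10*(-4))**2)*(1/469) = -109/8*(-1/13) + (4*(-40)**2)*(1/469) = 109/104 + (4*1600)*(1/469) = 109/104 + 6400*(1/469) = 109/104 + 6400/469 = 716721/48776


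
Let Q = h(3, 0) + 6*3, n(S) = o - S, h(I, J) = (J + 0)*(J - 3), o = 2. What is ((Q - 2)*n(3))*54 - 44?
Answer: -908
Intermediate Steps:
h(I, J) = J*(-3 + J)
n(S) = 2 - S
Q = 18 (Q = 0*(-3 + 0) + 6*3 = 0*(-3) + 18 = 0 + 18 = 18)
((Q - 2)*n(3))*54 - 44 = ((18 - 2)*(2 - 1*3))*54 - 44 = (16*(2 - 3))*54 - 44 = (16*(-1))*54 - 44 = -16*54 - 44 = -864 - 44 = -908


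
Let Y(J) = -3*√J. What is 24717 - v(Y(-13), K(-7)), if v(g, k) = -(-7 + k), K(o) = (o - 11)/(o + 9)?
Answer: 24701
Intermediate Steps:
K(o) = (-11 + o)/(9 + o)
v(g, k) = 7 - k
24717 - v(Y(-13), K(-7)) = 24717 - (7 - (-11 - 7)/(9 - 7)) = 24717 - (7 - (-18)/2) = 24717 - (7 - 1*(-9)) = 24717 - (7 + 9) = 24717 - 1*16 = 24717 - 16 = 24701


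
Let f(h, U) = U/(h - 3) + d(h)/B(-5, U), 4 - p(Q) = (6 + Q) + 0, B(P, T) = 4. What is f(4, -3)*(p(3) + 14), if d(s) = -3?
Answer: -135/4 ≈ -33.750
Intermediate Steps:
p(Q) = -2 - Q (p(Q) = 4 - ((6 + Q) + 0) = 4 - (6 + Q) = 4 + (-6 - Q) = -2 - Q)
f(h, U) = -¾ + U/(-3 + h) (f(h, U) = U/(h - 3) - 3/4 = U/(-3 + h) - 3*¼ = U/(-3 + h) - ¾ = -¾ + U/(-3 + h))
f(4, -3)*(p(3) + 14) = ((9 - 3*4 + 4*(-3))/(4*(-3 + 4)))*((-2 - 1*3) + 14) = ((¼)*(9 - 12 - 12)/1)*((-2 - 3) + 14) = ((¼)*1*(-15))*(-5 + 14) = -15/4*9 = -135/4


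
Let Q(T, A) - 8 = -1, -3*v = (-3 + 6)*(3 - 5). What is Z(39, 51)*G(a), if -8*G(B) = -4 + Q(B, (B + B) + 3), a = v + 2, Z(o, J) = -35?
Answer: 105/8 ≈ 13.125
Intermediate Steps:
v = 2 (v = -(-3 + 6)*(3 - 5)/3 = -(-2) = -1/3*(-6) = 2)
Q(T, A) = 7 (Q(T, A) = 8 - 1 = 7)
a = 4 (a = 2 + 2 = 4)
G(B) = -3/8 (G(B) = -(-4 + 7)/8 = -1/8*3 = -3/8)
Z(39, 51)*G(a) = -35*(-3/8) = 105/8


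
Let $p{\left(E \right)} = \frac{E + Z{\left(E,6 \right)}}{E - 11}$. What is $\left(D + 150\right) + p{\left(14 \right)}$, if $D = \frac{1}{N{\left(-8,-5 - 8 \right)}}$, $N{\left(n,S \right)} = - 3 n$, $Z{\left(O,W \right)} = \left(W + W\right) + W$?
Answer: $\frac{3857}{24} \approx 160.71$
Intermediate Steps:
$Z{\left(O,W \right)} = 3 W$ ($Z{\left(O,W \right)} = 2 W + W = 3 W$)
$D = \frac{1}{24}$ ($D = \frac{1}{\left(-3\right) \left(-8\right)} = \frac{1}{24} \approx 0.041667$)
$p{\left(E \right)} = \frac{18 + E}{-11 + E}$ ($p{\left(E \right)} = \frac{E + 3 \cdot 6}{E - 11} = \frac{E + 18}{-11 + E} = \frac{18 + E}{-11 + E}$)
$\left(D + 150\right) + p{\left(14 \right)} = \left(\frac{1}{24} + 150\right) + \frac{18 + 14}{-11 + 14} = \frac{3601}{24} + \frac{1}{3} \cdot 32 = \frac{3601}{24} + \frac{32}{3} = \frac{3857}{24}$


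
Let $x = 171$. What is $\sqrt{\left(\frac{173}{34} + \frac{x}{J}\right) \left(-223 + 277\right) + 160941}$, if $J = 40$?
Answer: $\frac{\sqrt{4665807165}}{170} \approx 401.8$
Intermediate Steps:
$\sqrt{\left(\frac{173}{34} + \frac{x}{J}\right) \left(-223 + 277\right) + 160941} = \sqrt{\left(\frac{173}{34} + \frac{171}{40}\right) \left(-223 + 277\right) + 160941} = \sqrt{\left(173 \cdot \frac{1}{34} + 171 \cdot \frac{1}{40}\right) 54 + 160941} = \sqrt{\left(\frac{173}{34} + \frac{171}{40}\right) 54 + 160941} = \sqrt{\frac{6367}{680} \cdot 54 + 160941} = \sqrt{\frac{171909}{340} + 160941} = \sqrt{\frac{54891849}{340}} = \frac{\sqrt{4665807165}}{170}$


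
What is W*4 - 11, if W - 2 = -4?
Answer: -19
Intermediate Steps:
W = -2 (W = 2 - 4 = -2)
W*4 - 11 = -2*4 - 11 = -8 - 11 = -19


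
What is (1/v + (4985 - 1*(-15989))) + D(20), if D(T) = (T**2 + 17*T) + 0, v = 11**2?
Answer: 2627395/121 ≈ 21714.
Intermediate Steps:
v = 121
D(T) = T**2 + 17*T
(1/v + (4985 - 1*(-15989))) + D(20) = (1/121 + (4985 - 1*(-15989))) + 20*(17 + 20) = (1/121 + (4985 + 15989)) + 20*37 = (1/121 + 20974) + 740 = 2537855/121 + 740 = 2627395/121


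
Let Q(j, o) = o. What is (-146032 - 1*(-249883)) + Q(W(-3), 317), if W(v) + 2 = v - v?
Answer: 104168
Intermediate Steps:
W(v) = -2 (W(v) = -2 + (v - v) = -2 + 0 = -2)
(-146032 - 1*(-249883)) + Q(W(-3), 317) = (-146032 - 1*(-249883)) + 317 = (-146032 + 249883) + 317 = 103851 + 317 = 104168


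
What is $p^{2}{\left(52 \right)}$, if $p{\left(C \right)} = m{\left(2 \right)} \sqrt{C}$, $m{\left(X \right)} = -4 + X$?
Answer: $208$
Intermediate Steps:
$p{\left(C \right)} = - 2 \sqrt{C}$ ($p{\left(C \right)} = \left(-4 + 2\right) \sqrt{C} = - 2 \sqrt{C}$)
$p^{2}{\left(52 \right)} = \left(- 2 \sqrt{52}\right)^{2} = \left(- 2 \cdot 2 \sqrt{13}\right)^{2} = \left(- 4 \sqrt{13}\right)^{2} = 208$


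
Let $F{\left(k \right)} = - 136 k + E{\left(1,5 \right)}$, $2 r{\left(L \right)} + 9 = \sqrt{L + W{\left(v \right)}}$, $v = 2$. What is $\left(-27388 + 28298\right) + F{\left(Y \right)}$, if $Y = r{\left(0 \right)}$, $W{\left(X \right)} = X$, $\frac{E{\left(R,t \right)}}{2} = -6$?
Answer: $1510 - 68 \sqrt{2} \approx 1413.8$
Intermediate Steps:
$E{\left(R,t \right)} = -12$ ($E{\left(R,t \right)} = 2 \left(-6\right) = -12$)
$r{\left(L \right)} = - \frac{9}{2} + \frac{\sqrt{2 + L}}{2}$ ($r{\left(L \right)} = - \frac{9}{2} + \frac{\sqrt{L + 2}}{2} = - \frac{9}{2} + \frac{\sqrt{2 + L}}{2}$)
$Y = - \frac{9}{2} + \frac{\sqrt{2}}{2}$ ($Y = - \frac{9}{2} + \frac{\sqrt{2 + 0}}{2} = - \frac{9}{2} + \frac{\sqrt{2}}{2} \approx -3.7929$)
$F{\left(k \right)} = -12 - 136 k$ ($F{\left(k \right)} = - 136 k - 12 = -12 - 136 k$)
$\left(-27388 + 28298\right) + F{\left(Y \right)} = \left(-27388 + 28298\right) - \left(12 + 136 \left(- \frac{9}{2} + \frac{\sqrt{2}}{2}\right)\right) = 910 + \left(-12 + \left(612 - 68 \sqrt{2}\right)\right) = 910 + \left(600 - 68 \sqrt{2}\right) = 1510 - 68 \sqrt{2}$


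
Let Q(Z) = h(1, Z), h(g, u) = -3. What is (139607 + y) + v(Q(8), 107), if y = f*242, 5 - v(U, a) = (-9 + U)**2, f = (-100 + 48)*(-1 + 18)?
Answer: -74460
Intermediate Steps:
f = -884 (f = -52*17 = -884)
Q(Z) = -3
v(U, a) = 5 - (-9 + U)**2
y = -213928 (y = -884*242 = -213928)
(139607 + y) + v(Q(8), 107) = (139607 - 213928) + (5 - (-9 - 3)**2) = -74321 + (5 - 1*(-12)**2) = -74321 + (5 - 1*144) = -74321 + (5 - 144) = -74321 - 139 = -74460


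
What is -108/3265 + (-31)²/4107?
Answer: 2694109/13409355 ≈ 0.20091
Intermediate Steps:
-108/3265 + (-31)²/4107 = -108*1/3265 + 961*(1/4107) = -108/3265 + 961/4107 = 2694109/13409355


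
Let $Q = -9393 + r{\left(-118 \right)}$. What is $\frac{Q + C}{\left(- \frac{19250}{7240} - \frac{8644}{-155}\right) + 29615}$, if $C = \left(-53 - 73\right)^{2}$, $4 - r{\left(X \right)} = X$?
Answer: $\frac{741213100}{3329355181} \approx 0.22263$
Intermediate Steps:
$r{\left(X \right)} = 4 - X$
$C = 15876$ ($C = \left(-126\right)^{2} = 15876$)
$Q = -9271$ ($Q = -9393 + \left(4 - -118\right) = -9393 + \left(4 + 118\right) = -9393 + 122 = -9271$)
$\frac{Q + C}{\left(- \frac{19250}{7240} - \frac{8644}{-155}\right) + 29615} = \frac{-9271 + 15876}{\left(- \frac{19250}{7240} - \frac{8644}{-155}\right) + 29615} = \frac{6605}{\left(\left(-19250\right) \frac{1}{7240} - - \frac{8644}{155}\right) + 29615} = \frac{6605}{\left(- \frac{1925}{724} + \frac{8644}{155}\right) + 29615} = \frac{6605}{\frac{5959881}{112220} + 29615} = \frac{6605}{\frac{3329355181}{112220}} = 6605 \cdot \frac{112220}{3329355181} = \frac{741213100}{3329355181}$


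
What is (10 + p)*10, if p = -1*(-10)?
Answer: 200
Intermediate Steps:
p = 10
(10 + p)*10 = (10 + 10)*10 = 20*10 = 200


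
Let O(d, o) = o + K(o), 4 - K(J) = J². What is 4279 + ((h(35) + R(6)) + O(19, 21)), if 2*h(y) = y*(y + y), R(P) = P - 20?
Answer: 5074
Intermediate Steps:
K(J) = 4 - J²
R(P) = -20 + P
h(y) = y² (h(y) = (y*(y + y))/2 = (y*(2*y))/2 = (2*y²)/2 = y²)
O(d, o) = 4 + o - o² (O(d, o) = o + (4 - o²) = 4 + o - o²)
4279 + ((h(35) + R(6)) + O(19, 21)) = 4279 + ((35² + (-20 + 6)) + (4 + 21 - 1*21²)) = 4279 + ((1225 - 14) + (4 + 21 - 1*441)) = 4279 + (1211 + (4 + 21 - 441)) = 4279 + (1211 - 416) = 4279 + 795 = 5074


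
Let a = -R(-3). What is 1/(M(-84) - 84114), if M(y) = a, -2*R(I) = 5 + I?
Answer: -1/84113 ≈ -1.1889e-5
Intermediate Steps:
R(I) = -5/2 - I/2 (R(I) = -(5 + I)/2 = -5/2 - I/2)
a = 1 (a = -(-5/2 - 1/2*(-3)) = -(-5/2 + 3/2) = -1*(-1) = 1)
M(y) = 1
1/(M(-84) - 84114) = 1/(1 - 84114) = 1/(-84113) = -1/84113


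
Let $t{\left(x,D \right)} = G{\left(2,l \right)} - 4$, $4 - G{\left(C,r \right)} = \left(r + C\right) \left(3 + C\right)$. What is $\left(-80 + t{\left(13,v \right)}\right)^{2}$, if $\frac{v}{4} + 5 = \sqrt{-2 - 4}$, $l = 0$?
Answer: $8100$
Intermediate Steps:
$G{\left(C,r \right)} = 4 - \left(3 + C\right) \left(C + r\right)$ ($G{\left(C,r \right)} = 4 - \left(r + C\right) \left(3 + C\right) = 4 - \left(C + r\right) \left(3 + C\right) = 4 - \left(3 + C\right) \left(C + r\right)$)
$v = -20 + 4 i \sqrt{6}$ ($v = -20 + 4 \sqrt{-2 - 4} = -20 + 4 \sqrt{-6} = -20 + 4 i \sqrt{6} \approx -20.0 + 9.798 i$)
$t{\left(x,D \right)} = -10$ ($t{\left(x,D \right)} = \left(4 - 2^{2} - 6 - 0 - 2 \cdot 0\right) - 4 = \left(4 - 4 - 6 + 0 + 0\right) - 4 = -6 - 4 = -10$)
$\left(-80 + t{\left(13,v \right)}\right)^{2} = \left(-80 - 10\right)^{2} = \left(-90\right)^{2} = 8100$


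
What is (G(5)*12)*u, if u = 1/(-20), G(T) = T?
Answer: -3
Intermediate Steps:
u = -1/20 ≈ -0.050000
(G(5)*12)*u = (5*12)*(-1/20) = 60*(-1/20) = -3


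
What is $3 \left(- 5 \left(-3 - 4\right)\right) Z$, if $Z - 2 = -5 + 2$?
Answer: $-105$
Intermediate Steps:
$Z = -1$ ($Z = 2 + \left(-5 + 2\right) = 2 - 3 = -1$)
$3 \left(- 5 \left(-3 - 4\right)\right) Z = 3 \left(- 5 \left(-3 - 4\right)\right) \left(-1\right) = 3 \left(\left(-5\right) \left(-7\right)\right) \left(-1\right) = 3 \cdot 35 \left(-1\right) = 105 \left(-1\right) = -105$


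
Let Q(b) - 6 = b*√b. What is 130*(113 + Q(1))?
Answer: 15600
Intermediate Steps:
Q(b) = 6 + b^(3/2) (Q(b) = 6 + b*√b = 6 + b^(3/2))
130*(113 + Q(1)) = 130*(113 + (6 + 1^(3/2))) = 130*(113 + (6 + 1)) = 130*(113 + 7) = 130*120 = 15600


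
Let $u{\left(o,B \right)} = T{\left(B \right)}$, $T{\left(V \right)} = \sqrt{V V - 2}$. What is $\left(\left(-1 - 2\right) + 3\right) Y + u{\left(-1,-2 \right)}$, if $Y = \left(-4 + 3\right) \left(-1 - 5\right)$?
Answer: $\sqrt{2} \approx 1.4142$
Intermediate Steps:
$Y = 6$ ($Y = \left(-1\right) \left(-6\right) = 6$)
$T{\left(V \right)} = \sqrt{-2 + V^{2}}$ ($T{\left(V \right)} = \sqrt{V^{2} - 2} = \sqrt{-2 + V^{2}}$)
$u{\left(o,B \right)} = \sqrt{-2 + B^{2}}$
$\left(\left(-1 - 2\right) + 3\right) Y + u{\left(-1,-2 \right)} = \left(\left(-1 - 2\right) + 3\right) 6 + \sqrt{-2 + \left(-2\right)^{2}} = \left(-3 + 3\right) 6 + \sqrt{-2 + 4} = 0 \cdot 6 + \sqrt{2} = 0 + \sqrt{2} = \sqrt{2}$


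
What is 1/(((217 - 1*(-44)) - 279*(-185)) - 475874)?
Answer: -1/423998 ≈ -2.3585e-6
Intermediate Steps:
1/(((217 - 1*(-44)) - 279*(-185)) - 475874) = 1/(((217 + 44) + 51615) - 475874) = 1/((261 + 51615) - 475874) = 1/(51876 - 475874) = 1/(-423998) = -1/423998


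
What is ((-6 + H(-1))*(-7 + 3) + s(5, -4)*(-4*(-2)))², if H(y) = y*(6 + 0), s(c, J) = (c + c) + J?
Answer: 9216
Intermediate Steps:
s(c, J) = J + 2*c (s(c, J) = 2*c + J = J + 2*c)
H(y) = 6*y (H(y) = y*6 = 6*y)
((-6 + H(-1))*(-7 + 3) + s(5, -4)*(-4*(-2)))² = ((-6 + 6*(-1))*(-7 + 3) + (-4 + 2*5)*(-4*(-2)))² = ((-6 - 6)*(-4) + (-4 + 10)*8)² = (-12*(-4) + 6*8)² = (48 + 48)² = 96² = 9216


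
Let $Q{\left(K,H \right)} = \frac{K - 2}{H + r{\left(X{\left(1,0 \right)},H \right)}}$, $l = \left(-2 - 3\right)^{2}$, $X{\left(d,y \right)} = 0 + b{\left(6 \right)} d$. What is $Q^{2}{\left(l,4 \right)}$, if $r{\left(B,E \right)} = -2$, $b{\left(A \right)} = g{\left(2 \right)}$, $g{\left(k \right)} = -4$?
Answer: $\frac{529}{4} \approx 132.25$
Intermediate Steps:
$b{\left(A \right)} = -4$
$X{\left(d,y \right)} = - 4 d$ ($X{\left(d,y \right)} = 0 - 4 d = - 4 d$)
$l = 25$ ($l = \left(-5\right)^{2} = 25$)
$Q{\left(K,H \right)} = \frac{-2 + K}{-2 + H}$ ($Q{\left(K,H \right)} = \frac{K - 2}{H - 2} = \frac{-2 + K}{-2 + H}$)
$Q^{2}{\left(l,4 \right)} = \left(\frac{-2 + 25}{-2 + 4}\right)^{2} = \left(\frac{1}{2} \cdot 23\right)^{2} = \left(\frac{23}{2}\right)^{2} = \frac{529}{4}$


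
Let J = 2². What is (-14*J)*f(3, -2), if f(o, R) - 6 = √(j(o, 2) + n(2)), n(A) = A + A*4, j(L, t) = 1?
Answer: -336 - 56*√11 ≈ -521.73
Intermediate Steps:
J = 4
n(A) = 5*A (n(A) = A + 4*A = 5*A)
f(o, R) = 6 + √11 (f(o, R) = 6 + √(1 + 5*2) = 6 + √(1 + 10) = 6 + √11)
(-14*J)*f(3, -2) = (-14*4)*(6 + √11) = -56*(6 + √11) = -336 - 56*√11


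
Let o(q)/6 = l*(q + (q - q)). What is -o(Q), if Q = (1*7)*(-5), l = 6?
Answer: 1260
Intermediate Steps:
Q = -35 (Q = 7*(-5) = -35)
o(q) = 36*q (o(q) = 6*(6*(q + (q - q))) = 6*(6*(q + 0)) = 6*(6*q) = 36*q)
-o(Q) = -36*(-35) = -1*(-1260) = 1260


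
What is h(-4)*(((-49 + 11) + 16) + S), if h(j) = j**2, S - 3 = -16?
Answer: -560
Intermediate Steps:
S = -13 (S = 3 - 16 = -13)
h(-4)*(((-49 + 11) + 16) + S) = (-4)**2*(((-49 + 11) + 16) - 13) = 16*((-38 + 16) - 13) = 16*(-22 - 13) = 16*(-35) = -560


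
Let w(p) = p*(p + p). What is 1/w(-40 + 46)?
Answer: 1/72 ≈ 0.013889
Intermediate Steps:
w(p) = 2*p² (w(p) = p*(2*p) = 2*p²)
1/w(-40 + 46) = 1/(2*(-40 + 46)²) = 1/(2*6²) = 1/(2*36) = 1/72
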